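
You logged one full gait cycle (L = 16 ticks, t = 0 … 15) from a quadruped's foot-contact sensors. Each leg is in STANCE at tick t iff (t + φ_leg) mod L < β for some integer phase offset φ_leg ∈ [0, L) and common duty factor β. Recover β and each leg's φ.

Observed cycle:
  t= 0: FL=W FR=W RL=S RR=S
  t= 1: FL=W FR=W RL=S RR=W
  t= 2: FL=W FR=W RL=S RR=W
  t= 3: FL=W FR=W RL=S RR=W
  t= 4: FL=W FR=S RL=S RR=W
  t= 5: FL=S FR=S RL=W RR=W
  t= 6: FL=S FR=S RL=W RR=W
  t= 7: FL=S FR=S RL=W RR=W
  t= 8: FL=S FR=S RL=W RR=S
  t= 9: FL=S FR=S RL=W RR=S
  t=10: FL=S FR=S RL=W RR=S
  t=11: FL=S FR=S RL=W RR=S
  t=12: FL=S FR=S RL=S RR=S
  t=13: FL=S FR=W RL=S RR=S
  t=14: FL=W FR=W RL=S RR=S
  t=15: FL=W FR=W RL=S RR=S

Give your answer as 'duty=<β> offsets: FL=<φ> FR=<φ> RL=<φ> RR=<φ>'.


duty=9 offsets: FL=11 FR=12 RL=4 RR=8

duty β = stance ticks per leg = 9
FL: stance ticks = 9; W→S at t=5 → φ=11
FR: stance ticks = 9; W→S at t=4 → φ=12
RL: stance ticks = 9; W→S at t=12 → φ=4
RR: stance ticks = 9; W→S at t=8 → φ=8


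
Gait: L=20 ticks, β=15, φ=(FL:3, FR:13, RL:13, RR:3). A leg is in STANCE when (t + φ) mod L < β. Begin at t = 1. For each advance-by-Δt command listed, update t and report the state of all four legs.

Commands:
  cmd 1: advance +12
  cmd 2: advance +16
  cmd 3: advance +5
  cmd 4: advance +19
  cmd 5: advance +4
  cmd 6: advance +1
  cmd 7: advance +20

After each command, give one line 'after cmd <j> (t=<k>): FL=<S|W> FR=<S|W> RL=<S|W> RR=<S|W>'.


start t=1: FL=S FR=S RL=S RR=S
cmd 1: advance +12 → t=13, phase=(16,6,6,16) → FL=W FR=S RL=S RR=W
cmd 2: advance +16 → t=29, phase=(12,2,2,12) → FL=S FR=S RL=S RR=S
cmd 3: advance +5 → t=34, phase=(17,7,7,17) → FL=W FR=S RL=S RR=W
cmd 4: advance +19 → t=53, phase=(16,6,6,16) → FL=W FR=S RL=S RR=W
cmd 5: advance +4 → t=57, phase=(0,10,10,0) → FL=S FR=S RL=S RR=S
cmd 6: advance +1 → t=58, phase=(1,11,11,1) → FL=S FR=S RL=S RR=S
cmd 7: advance +20 → t=78, phase=(1,11,11,1) → FL=S FR=S RL=S RR=S

after cmd 1 (t=13): FL=W FR=S RL=S RR=W
after cmd 2 (t=29): FL=S FR=S RL=S RR=S
after cmd 3 (t=34): FL=W FR=S RL=S RR=W
after cmd 4 (t=53): FL=W FR=S RL=S RR=W
after cmd 5 (t=57): FL=S FR=S RL=S RR=S
after cmd 6 (t=58): FL=S FR=S RL=S RR=S
after cmd 7 (t=78): FL=S FR=S RL=S RR=S


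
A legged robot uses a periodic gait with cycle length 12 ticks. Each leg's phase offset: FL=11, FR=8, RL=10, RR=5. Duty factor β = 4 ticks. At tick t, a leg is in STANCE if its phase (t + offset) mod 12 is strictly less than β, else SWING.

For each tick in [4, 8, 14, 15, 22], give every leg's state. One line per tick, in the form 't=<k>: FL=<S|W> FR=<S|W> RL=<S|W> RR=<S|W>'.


t=4: FL=S FR=S RL=S RR=W
t=8: FL=W FR=W RL=W RR=S
t=14: FL=S FR=W RL=S RR=W
t=15: FL=S FR=W RL=S RR=W
t=22: FL=W FR=W RL=W RR=S

t=4: phase=(3,0,2,9) vs β=4 → FL=S FR=S RL=S RR=W
t=8: phase=(7,4,6,1) vs β=4 → FL=W FR=W RL=W RR=S
t=14: phase=(1,10,0,7) vs β=4 → FL=S FR=W RL=S RR=W
t=15: phase=(2,11,1,8) vs β=4 → FL=S FR=W RL=S RR=W
t=22: phase=(9,6,8,3) vs β=4 → FL=W FR=W RL=W RR=S


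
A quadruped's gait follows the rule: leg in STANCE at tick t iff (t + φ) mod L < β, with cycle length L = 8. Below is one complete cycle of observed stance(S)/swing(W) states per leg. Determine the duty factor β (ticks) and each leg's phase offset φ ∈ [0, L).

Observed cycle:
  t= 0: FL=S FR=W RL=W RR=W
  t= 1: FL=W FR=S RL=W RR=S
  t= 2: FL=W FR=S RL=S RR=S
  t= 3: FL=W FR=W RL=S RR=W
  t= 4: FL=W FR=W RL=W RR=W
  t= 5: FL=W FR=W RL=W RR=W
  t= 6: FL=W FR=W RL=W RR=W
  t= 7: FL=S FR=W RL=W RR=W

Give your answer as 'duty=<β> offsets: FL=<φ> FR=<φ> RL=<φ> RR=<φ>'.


duty=2 offsets: FL=1 FR=7 RL=6 RR=7

duty β = stance ticks per leg = 2
FL: stance ticks = 2; W→S at t=7 → φ=1
FR: stance ticks = 2; W→S at t=1 → φ=7
RL: stance ticks = 2; W→S at t=2 → φ=6
RR: stance ticks = 2; W→S at t=1 → φ=7


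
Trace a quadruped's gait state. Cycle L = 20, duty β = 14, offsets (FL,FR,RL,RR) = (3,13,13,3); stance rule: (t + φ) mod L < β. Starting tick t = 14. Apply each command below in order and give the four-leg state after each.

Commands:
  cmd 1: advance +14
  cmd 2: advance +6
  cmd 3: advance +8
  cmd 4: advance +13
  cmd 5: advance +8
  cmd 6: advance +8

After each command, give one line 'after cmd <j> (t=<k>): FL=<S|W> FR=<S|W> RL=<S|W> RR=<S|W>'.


after cmd 1 (t=28): FL=S FR=S RL=S RR=S
after cmd 2 (t=34): FL=W FR=S RL=S RR=W
after cmd 3 (t=42): FL=S FR=W RL=W RR=S
after cmd 4 (t=55): FL=W FR=S RL=S RR=W
after cmd 5 (t=63): FL=S FR=W RL=W RR=S
after cmd 6 (t=71): FL=W FR=S RL=S RR=W

start t=14: FL=W FR=S RL=S RR=W
cmd 1: advance +14 → t=28, phase=(11,1,1,11) → FL=S FR=S RL=S RR=S
cmd 2: advance +6 → t=34, phase=(17,7,7,17) → FL=W FR=S RL=S RR=W
cmd 3: advance +8 → t=42, phase=(5,15,15,5) → FL=S FR=W RL=W RR=S
cmd 4: advance +13 → t=55, phase=(18,8,8,18) → FL=W FR=S RL=S RR=W
cmd 5: advance +8 → t=63, phase=(6,16,16,6) → FL=S FR=W RL=W RR=S
cmd 6: advance +8 → t=71, phase=(14,4,4,14) → FL=W FR=S RL=S RR=W


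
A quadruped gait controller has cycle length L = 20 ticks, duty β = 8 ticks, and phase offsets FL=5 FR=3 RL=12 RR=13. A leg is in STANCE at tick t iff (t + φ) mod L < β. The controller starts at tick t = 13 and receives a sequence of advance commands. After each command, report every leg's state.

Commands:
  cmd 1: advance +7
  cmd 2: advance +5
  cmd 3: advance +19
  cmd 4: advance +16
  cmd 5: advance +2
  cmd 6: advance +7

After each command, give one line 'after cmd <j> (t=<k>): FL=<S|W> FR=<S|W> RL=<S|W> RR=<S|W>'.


after cmd 1 (t=20): FL=S FR=S RL=W RR=W
after cmd 2 (t=25): FL=W FR=W RL=W RR=W
after cmd 3 (t=44): FL=W FR=S RL=W RR=W
after cmd 4 (t=60): FL=S FR=S RL=W RR=W
after cmd 5 (t=62): FL=S FR=S RL=W RR=W
after cmd 6 (t=69): FL=W FR=W RL=S RR=S

start t=13: FL=W FR=W RL=S RR=S
cmd 1: advance +7 → t=20, phase=(5,3,12,13) → FL=S FR=S RL=W RR=W
cmd 2: advance +5 → t=25, phase=(10,8,17,18) → FL=W FR=W RL=W RR=W
cmd 3: advance +19 → t=44, phase=(9,7,16,17) → FL=W FR=S RL=W RR=W
cmd 4: advance +16 → t=60, phase=(5,3,12,13) → FL=S FR=S RL=W RR=W
cmd 5: advance +2 → t=62, phase=(7,5,14,15) → FL=S FR=S RL=W RR=W
cmd 6: advance +7 → t=69, phase=(14,12,1,2) → FL=W FR=W RL=S RR=S


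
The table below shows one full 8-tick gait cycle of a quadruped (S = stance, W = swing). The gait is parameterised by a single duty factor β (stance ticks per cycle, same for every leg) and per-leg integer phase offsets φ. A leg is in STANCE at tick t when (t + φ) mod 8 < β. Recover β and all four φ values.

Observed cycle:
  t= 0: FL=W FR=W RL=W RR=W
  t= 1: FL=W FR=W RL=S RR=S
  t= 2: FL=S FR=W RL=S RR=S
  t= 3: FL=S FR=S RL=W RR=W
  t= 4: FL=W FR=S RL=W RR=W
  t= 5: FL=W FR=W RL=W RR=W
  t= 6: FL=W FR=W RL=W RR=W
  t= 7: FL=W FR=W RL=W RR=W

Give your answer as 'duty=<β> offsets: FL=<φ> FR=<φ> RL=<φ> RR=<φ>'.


duty=2 offsets: FL=6 FR=5 RL=7 RR=7

duty β = stance ticks per leg = 2
FL: stance ticks = 2; W→S at t=2 → φ=6
FR: stance ticks = 2; W→S at t=3 → φ=5
RL: stance ticks = 2; W→S at t=1 → φ=7
RR: stance ticks = 2; W→S at t=1 → φ=7


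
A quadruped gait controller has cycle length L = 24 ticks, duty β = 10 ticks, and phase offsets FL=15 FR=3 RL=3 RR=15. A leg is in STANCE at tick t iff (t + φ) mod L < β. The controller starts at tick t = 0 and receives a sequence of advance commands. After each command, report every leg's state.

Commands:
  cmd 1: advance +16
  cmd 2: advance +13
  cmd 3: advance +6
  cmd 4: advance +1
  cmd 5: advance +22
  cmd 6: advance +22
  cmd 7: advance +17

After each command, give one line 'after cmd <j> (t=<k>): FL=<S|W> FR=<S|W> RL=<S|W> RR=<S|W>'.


after cmd 1 (t=16): FL=S FR=W RL=W RR=S
after cmd 2 (t=29): FL=W FR=S RL=S RR=W
after cmd 3 (t=35): FL=S FR=W RL=W RR=S
after cmd 4 (t=36): FL=S FR=W RL=W RR=S
after cmd 5 (t=58): FL=S FR=W RL=W RR=S
after cmd 6 (t=80): FL=W FR=W RL=W RR=W
after cmd 7 (t=97): FL=W FR=S RL=S RR=W

start t=0: FL=W FR=S RL=S RR=W
cmd 1: advance +16 → t=16, phase=(7,19,19,7) → FL=S FR=W RL=W RR=S
cmd 2: advance +13 → t=29, phase=(20,8,8,20) → FL=W FR=S RL=S RR=W
cmd 3: advance +6 → t=35, phase=(2,14,14,2) → FL=S FR=W RL=W RR=S
cmd 4: advance +1 → t=36, phase=(3,15,15,3) → FL=S FR=W RL=W RR=S
cmd 5: advance +22 → t=58, phase=(1,13,13,1) → FL=S FR=W RL=W RR=S
cmd 6: advance +22 → t=80, phase=(23,11,11,23) → FL=W FR=W RL=W RR=W
cmd 7: advance +17 → t=97, phase=(16,4,4,16) → FL=W FR=S RL=S RR=W


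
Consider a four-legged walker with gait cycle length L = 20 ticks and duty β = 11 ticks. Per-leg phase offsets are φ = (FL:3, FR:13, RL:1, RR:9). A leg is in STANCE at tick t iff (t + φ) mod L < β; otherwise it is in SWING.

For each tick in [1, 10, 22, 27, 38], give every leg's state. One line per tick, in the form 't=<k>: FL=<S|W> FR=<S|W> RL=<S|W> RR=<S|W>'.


t=1: FL=S FR=W RL=S RR=S
t=10: FL=W FR=S RL=W RR=W
t=22: FL=S FR=W RL=S RR=W
t=27: FL=S FR=S RL=S RR=W
t=38: FL=S FR=W RL=W RR=S

t=1: phase=(4,14,2,10) vs β=11 → FL=S FR=W RL=S RR=S
t=10: phase=(13,3,11,19) vs β=11 → FL=W FR=S RL=W RR=W
t=22: phase=(5,15,3,11) vs β=11 → FL=S FR=W RL=S RR=W
t=27: phase=(10,0,8,16) vs β=11 → FL=S FR=S RL=S RR=W
t=38: phase=(1,11,19,7) vs β=11 → FL=S FR=W RL=W RR=S


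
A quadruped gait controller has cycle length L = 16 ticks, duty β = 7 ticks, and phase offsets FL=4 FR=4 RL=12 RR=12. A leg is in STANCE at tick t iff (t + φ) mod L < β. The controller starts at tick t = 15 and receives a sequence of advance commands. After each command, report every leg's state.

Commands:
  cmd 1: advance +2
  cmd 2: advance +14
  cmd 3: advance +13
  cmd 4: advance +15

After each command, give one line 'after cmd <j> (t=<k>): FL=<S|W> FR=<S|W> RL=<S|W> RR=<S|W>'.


after cmd 1 (t=17): FL=S FR=S RL=W RR=W
after cmd 2 (t=31): FL=S FR=S RL=W RR=W
after cmd 3 (t=44): FL=S FR=S RL=W RR=W
after cmd 4 (t=59): FL=W FR=W RL=W RR=W

start t=15: FL=S FR=S RL=W RR=W
cmd 1: advance +2 → t=17, phase=(5,5,13,13) → FL=S FR=S RL=W RR=W
cmd 2: advance +14 → t=31, phase=(3,3,11,11) → FL=S FR=S RL=W RR=W
cmd 3: advance +13 → t=44, phase=(0,0,8,8) → FL=S FR=S RL=W RR=W
cmd 4: advance +15 → t=59, phase=(15,15,7,7) → FL=W FR=W RL=W RR=W


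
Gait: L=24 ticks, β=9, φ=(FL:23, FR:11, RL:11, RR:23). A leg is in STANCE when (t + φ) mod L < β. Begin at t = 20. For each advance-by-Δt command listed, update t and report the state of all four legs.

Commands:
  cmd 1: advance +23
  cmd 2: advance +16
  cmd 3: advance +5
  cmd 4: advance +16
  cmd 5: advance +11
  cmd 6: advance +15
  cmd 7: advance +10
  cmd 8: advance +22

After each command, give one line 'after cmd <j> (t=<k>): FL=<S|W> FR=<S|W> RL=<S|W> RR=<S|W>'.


after cmd 1 (t=43): FL=W FR=S RL=S RR=W
after cmd 2 (t=59): FL=W FR=W RL=W RR=W
after cmd 3 (t=64): FL=W FR=S RL=S RR=W
after cmd 4 (t=80): FL=S FR=W RL=W RR=S
after cmd 5 (t=91): FL=W FR=S RL=S RR=W
after cmd 6 (t=106): FL=W FR=W RL=W RR=W
after cmd 7 (t=116): FL=W FR=S RL=S RR=W
after cmd 8 (t=138): FL=W FR=S RL=S RR=W

start t=20: FL=W FR=S RL=S RR=W
cmd 1: advance +23 → t=43, phase=(18,6,6,18) → FL=W FR=S RL=S RR=W
cmd 2: advance +16 → t=59, phase=(10,22,22,10) → FL=W FR=W RL=W RR=W
cmd 3: advance +5 → t=64, phase=(15,3,3,15) → FL=W FR=S RL=S RR=W
cmd 4: advance +16 → t=80, phase=(7,19,19,7) → FL=S FR=W RL=W RR=S
cmd 5: advance +11 → t=91, phase=(18,6,6,18) → FL=W FR=S RL=S RR=W
cmd 6: advance +15 → t=106, phase=(9,21,21,9) → FL=W FR=W RL=W RR=W
cmd 7: advance +10 → t=116, phase=(19,7,7,19) → FL=W FR=S RL=S RR=W
cmd 8: advance +22 → t=138, phase=(17,5,5,17) → FL=W FR=S RL=S RR=W


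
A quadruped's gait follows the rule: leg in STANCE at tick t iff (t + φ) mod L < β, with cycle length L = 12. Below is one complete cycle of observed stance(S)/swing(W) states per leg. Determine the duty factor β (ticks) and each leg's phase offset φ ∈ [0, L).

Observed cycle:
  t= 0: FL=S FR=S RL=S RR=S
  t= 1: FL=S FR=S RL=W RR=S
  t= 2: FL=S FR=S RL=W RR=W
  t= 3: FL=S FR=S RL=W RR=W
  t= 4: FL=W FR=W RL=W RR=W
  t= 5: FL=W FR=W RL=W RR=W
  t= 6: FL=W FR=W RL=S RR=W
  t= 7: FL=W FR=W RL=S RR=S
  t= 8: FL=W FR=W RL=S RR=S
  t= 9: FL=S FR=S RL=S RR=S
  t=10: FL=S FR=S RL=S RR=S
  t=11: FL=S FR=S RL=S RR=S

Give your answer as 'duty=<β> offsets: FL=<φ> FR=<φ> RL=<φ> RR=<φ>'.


duty β = stance ticks per leg = 7
FL: stance ticks = 7; W→S at t=9 → φ=3
FR: stance ticks = 7; W→S at t=9 → φ=3
RL: stance ticks = 7; W→S at t=6 → φ=6
RR: stance ticks = 7; W→S at t=7 → φ=5

duty=7 offsets: FL=3 FR=3 RL=6 RR=5


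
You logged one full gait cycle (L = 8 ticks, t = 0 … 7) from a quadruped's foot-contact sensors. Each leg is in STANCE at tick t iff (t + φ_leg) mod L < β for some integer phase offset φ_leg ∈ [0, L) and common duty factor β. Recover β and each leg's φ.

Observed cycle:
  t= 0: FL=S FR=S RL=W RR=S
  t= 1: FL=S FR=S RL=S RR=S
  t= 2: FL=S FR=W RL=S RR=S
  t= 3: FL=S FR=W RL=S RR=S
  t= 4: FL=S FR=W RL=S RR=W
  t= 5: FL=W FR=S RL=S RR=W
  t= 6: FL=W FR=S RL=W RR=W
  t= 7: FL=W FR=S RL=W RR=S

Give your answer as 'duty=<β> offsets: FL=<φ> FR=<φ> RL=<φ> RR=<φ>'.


duty=5 offsets: FL=0 FR=3 RL=7 RR=1

duty β = stance ticks per leg = 5
FL: stance ticks = 5; W→S at t=0 → φ=0
FR: stance ticks = 5; W→S at t=5 → φ=3
RL: stance ticks = 5; W→S at t=1 → φ=7
RR: stance ticks = 5; W→S at t=7 → φ=1


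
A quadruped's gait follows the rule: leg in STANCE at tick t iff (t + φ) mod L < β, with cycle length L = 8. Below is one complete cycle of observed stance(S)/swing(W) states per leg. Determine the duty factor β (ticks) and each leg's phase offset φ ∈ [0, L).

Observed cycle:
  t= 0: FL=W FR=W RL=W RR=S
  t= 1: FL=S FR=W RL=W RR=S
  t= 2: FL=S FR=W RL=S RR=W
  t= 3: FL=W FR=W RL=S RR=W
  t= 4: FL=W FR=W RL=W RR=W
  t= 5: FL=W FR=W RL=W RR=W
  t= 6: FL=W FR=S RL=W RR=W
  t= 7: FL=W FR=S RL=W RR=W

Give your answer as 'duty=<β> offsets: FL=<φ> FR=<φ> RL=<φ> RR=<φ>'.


duty β = stance ticks per leg = 2
FL: stance ticks = 2; W→S at t=1 → φ=7
FR: stance ticks = 2; W→S at t=6 → φ=2
RL: stance ticks = 2; W→S at t=2 → φ=6
RR: stance ticks = 2; W→S at t=0 → φ=0

duty=2 offsets: FL=7 FR=2 RL=6 RR=0


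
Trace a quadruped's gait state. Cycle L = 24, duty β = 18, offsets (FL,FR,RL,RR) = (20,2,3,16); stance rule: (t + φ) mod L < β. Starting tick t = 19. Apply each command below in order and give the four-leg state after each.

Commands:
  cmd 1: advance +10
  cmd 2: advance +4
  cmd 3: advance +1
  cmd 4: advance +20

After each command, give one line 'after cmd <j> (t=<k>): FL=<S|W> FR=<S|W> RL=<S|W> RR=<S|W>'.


after cmd 1 (t=29): FL=S FR=S RL=S RR=W
after cmd 2 (t=33): FL=S FR=S RL=S RR=S
after cmd 3 (t=34): FL=S FR=S RL=S RR=S
after cmd 4 (t=54): FL=S FR=S RL=S RR=W

start t=19: FL=S FR=W RL=W RR=S
cmd 1: advance +10 → t=29, phase=(1,7,8,21) → FL=S FR=S RL=S RR=W
cmd 2: advance +4 → t=33, phase=(5,11,12,1) → FL=S FR=S RL=S RR=S
cmd 3: advance +1 → t=34, phase=(6,12,13,2) → FL=S FR=S RL=S RR=S
cmd 4: advance +20 → t=54, phase=(2,8,9,22) → FL=S FR=S RL=S RR=W


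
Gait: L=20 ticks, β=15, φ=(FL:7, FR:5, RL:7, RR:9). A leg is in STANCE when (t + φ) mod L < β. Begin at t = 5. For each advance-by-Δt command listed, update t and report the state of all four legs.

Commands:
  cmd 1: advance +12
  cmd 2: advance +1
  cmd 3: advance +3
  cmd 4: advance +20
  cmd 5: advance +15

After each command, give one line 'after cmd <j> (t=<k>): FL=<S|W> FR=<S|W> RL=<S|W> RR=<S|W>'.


start t=5: FL=S FR=S RL=S RR=S
cmd 1: advance +12 → t=17, phase=(4,2,4,6) → FL=S FR=S RL=S RR=S
cmd 2: advance +1 → t=18, phase=(5,3,5,7) → FL=S FR=S RL=S RR=S
cmd 3: advance +3 → t=21, phase=(8,6,8,10) → FL=S FR=S RL=S RR=S
cmd 4: advance +20 → t=41, phase=(8,6,8,10) → FL=S FR=S RL=S RR=S
cmd 5: advance +15 → t=56, phase=(3,1,3,5) → FL=S FR=S RL=S RR=S

after cmd 1 (t=17): FL=S FR=S RL=S RR=S
after cmd 2 (t=18): FL=S FR=S RL=S RR=S
after cmd 3 (t=21): FL=S FR=S RL=S RR=S
after cmd 4 (t=41): FL=S FR=S RL=S RR=S
after cmd 5 (t=56): FL=S FR=S RL=S RR=S


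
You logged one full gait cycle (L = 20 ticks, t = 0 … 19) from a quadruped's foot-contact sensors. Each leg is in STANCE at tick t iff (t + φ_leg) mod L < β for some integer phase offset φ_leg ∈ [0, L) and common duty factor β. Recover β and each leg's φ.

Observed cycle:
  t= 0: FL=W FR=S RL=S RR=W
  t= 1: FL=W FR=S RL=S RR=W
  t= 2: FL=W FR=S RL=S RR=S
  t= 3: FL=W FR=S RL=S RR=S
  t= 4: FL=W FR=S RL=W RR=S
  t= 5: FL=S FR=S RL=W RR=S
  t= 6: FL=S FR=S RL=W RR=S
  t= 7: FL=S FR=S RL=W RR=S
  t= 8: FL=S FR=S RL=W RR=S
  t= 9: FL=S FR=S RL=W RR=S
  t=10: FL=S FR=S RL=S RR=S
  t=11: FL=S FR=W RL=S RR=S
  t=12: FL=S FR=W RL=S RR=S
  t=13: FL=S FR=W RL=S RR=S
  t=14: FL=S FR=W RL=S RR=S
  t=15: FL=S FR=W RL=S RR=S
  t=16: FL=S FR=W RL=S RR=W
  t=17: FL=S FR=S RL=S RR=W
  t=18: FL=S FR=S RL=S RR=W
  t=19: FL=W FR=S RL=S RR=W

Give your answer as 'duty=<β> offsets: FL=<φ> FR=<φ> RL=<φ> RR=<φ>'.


duty β = stance ticks per leg = 14
FL: stance ticks = 14; W→S at t=5 → φ=15
FR: stance ticks = 14; W→S at t=17 → φ=3
RL: stance ticks = 14; W→S at t=10 → φ=10
RR: stance ticks = 14; W→S at t=2 → φ=18

duty=14 offsets: FL=15 FR=3 RL=10 RR=18


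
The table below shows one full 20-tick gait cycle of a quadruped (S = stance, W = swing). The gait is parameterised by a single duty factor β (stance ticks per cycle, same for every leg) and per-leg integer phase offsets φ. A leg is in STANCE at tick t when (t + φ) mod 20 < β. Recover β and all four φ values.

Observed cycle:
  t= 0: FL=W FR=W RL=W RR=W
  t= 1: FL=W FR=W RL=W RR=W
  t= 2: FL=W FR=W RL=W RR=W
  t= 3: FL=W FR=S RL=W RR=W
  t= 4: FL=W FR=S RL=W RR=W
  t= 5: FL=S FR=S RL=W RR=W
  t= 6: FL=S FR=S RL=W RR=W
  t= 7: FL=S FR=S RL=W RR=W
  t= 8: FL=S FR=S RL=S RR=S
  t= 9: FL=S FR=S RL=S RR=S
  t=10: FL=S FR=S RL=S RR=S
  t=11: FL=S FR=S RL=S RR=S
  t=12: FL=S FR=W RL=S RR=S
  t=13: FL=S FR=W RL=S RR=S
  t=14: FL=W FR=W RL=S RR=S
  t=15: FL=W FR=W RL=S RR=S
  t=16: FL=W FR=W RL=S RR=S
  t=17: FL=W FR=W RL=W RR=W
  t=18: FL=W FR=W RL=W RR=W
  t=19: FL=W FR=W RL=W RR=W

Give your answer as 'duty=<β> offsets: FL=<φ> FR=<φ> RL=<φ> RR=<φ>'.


duty β = stance ticks per leg = 9
FL: stance ticks = 9; W→S at t=5 → φ=15
FR: stance ticks = 9; W→S at t=3 → φ=17
RL: stance ticks = 9; W→S at t=8 → φ=12
RR: stance ticks = 9; W→S at t=8 → φ=12

duty=9 offsets: FL=15 FR=17 RL=12 RR=12


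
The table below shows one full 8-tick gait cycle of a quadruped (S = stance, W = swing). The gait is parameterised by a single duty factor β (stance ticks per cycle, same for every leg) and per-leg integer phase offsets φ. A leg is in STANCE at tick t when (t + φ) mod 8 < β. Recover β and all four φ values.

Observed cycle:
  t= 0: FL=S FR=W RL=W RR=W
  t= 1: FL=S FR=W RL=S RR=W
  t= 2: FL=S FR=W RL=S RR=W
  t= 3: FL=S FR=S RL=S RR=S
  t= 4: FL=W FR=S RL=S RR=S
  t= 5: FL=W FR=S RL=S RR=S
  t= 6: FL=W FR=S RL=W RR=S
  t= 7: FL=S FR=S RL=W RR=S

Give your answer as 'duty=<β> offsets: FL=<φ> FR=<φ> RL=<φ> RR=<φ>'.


duty=5 offsets: FL=1 FR=5 RL=7 RR=5

duty β = stance ticks per leg = 5
FL: stance ticks = 5; W→S at t=7 → φ=1
FR: stance ticks = 5; W→S at t=3 → φ=5
RL: stance ticks = 5; W→S at t=1 → φ=7
RR: stance ticks = 5; W→S at t=3 → φ=5


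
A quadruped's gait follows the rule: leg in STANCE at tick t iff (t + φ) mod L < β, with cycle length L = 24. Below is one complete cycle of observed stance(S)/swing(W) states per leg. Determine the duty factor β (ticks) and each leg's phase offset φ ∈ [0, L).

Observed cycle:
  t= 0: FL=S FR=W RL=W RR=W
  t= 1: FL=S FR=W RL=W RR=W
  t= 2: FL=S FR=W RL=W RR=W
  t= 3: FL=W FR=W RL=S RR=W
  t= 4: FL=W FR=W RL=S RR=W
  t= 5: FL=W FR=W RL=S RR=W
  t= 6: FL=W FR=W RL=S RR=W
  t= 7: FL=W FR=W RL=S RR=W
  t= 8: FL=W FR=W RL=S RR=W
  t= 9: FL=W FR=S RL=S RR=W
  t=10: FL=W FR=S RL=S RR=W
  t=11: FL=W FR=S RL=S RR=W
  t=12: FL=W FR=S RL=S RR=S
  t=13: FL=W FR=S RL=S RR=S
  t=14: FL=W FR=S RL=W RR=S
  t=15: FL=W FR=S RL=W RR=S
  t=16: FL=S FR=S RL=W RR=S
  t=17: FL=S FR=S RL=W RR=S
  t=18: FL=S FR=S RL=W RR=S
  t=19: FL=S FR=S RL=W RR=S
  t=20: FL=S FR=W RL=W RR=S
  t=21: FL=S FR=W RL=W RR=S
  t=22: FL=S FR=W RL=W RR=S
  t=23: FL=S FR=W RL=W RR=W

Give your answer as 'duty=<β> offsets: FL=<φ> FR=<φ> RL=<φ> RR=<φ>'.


duty β = stance ticks per leg = 11
FL: stance ticks = 11; W→S at t=16 → φ=8
FR: stance ticks = 11; W→S at t=9 → φ=15
RL: stance ticks = 11; W→S at t=3 → φ=21
RR: stance ticks = 11; W→S at t=12 → φ=12

duty=11 offsets: FL=8 FR=15 RL=21 RR=12


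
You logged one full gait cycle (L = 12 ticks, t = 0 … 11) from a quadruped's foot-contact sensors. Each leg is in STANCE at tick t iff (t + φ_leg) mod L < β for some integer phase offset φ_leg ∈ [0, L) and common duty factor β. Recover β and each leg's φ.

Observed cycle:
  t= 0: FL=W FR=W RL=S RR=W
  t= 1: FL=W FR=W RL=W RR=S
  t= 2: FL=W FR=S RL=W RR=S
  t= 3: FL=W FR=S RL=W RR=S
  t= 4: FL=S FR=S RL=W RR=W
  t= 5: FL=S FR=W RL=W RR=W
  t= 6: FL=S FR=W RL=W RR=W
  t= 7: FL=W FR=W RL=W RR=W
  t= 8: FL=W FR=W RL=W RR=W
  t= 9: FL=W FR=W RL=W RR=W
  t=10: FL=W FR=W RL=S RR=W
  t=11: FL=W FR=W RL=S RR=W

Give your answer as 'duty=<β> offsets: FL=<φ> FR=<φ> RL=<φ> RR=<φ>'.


duty β = stance ticks per leg = 3
FL: stance ticks = 3; W→S at t=4 → φ=8
FR: stance ticks = 3; W→S at t=2 → φ=10
RL: stance ticks = 3; W→S at t=10 → φ=2
RR: stance ticks = 3; W→S at t=1 → φ=11

duty=3 offsets: FL=8 FR=10 RL=2 RR=11


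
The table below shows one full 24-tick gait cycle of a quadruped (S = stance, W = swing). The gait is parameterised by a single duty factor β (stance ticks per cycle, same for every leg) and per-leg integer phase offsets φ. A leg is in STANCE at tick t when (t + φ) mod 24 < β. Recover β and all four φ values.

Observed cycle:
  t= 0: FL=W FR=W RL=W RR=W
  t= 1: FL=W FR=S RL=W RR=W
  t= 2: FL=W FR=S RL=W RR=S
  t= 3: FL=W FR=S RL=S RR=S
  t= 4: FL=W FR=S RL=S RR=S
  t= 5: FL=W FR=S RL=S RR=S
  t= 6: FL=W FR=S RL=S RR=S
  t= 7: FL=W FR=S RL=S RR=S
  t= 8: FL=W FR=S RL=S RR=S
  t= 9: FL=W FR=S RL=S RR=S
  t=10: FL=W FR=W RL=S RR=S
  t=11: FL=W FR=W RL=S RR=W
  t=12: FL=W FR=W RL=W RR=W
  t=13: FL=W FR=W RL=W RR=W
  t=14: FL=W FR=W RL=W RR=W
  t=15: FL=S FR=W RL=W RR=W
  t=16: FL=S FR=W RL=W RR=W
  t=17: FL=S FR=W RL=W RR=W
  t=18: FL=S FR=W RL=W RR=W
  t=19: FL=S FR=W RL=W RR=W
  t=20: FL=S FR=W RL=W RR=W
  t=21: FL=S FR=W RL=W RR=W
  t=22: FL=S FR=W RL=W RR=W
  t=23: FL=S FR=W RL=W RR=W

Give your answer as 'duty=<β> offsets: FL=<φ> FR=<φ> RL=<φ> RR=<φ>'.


duty=9 offsets: FL=9 FR=23 RL=21 RR=22

duty β = stance ticks per leg = 9
FL: stance ticks = 9; W→S at t=15 → φ=9
FR: stance ticks = 9; W→S at t=1 → φ=23
RL: stance ticks = 9; W→S at t=3 → φ=21
RR: stance ticks = 9; W→S at t=2 → φ=22


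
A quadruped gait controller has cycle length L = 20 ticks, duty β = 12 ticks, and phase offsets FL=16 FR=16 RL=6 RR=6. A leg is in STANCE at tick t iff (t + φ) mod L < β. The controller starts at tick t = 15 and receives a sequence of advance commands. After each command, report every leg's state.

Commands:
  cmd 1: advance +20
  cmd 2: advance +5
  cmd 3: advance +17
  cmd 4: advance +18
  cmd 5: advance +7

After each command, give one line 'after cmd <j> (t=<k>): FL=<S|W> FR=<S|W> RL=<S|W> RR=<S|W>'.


start t=15: FL=S FR=S RL=S RR=S
cmd 1: advance +20 → t=35, phase=(11,11,1,1) → FL=S FR=S RL=S RR=S
cmd 2: advance +5 → t=40, phase=(16,16,6,6) → FL=W FR=W RL=S RR=S
cmd 3: advance +17 → t=57, phase=(13,13,3,3) → FL=W FR=W RL=S RR=S
cmd 4: advance +18 → t=75, phase=(11,11,1,1) → FL=S FR=S RL=S RR=S
cmd 5: advance +7 → t=82, phase=(18,18,8,8) → FL=W FR=W RL=S RR=S

after cmd 1 (t=35): FL=S FR=S RL=S RR=S
after cmd 2 (t=40): FL=W FR=W RL=S RR=S
after cmd 3 (t=57): FL=W FR=W RL=S RR=S
after cmd 4 (t=75): FL=S FR=S RL=S RR=S
after cmd 5 (t=82): FL=W FR=W RL=S RR=S


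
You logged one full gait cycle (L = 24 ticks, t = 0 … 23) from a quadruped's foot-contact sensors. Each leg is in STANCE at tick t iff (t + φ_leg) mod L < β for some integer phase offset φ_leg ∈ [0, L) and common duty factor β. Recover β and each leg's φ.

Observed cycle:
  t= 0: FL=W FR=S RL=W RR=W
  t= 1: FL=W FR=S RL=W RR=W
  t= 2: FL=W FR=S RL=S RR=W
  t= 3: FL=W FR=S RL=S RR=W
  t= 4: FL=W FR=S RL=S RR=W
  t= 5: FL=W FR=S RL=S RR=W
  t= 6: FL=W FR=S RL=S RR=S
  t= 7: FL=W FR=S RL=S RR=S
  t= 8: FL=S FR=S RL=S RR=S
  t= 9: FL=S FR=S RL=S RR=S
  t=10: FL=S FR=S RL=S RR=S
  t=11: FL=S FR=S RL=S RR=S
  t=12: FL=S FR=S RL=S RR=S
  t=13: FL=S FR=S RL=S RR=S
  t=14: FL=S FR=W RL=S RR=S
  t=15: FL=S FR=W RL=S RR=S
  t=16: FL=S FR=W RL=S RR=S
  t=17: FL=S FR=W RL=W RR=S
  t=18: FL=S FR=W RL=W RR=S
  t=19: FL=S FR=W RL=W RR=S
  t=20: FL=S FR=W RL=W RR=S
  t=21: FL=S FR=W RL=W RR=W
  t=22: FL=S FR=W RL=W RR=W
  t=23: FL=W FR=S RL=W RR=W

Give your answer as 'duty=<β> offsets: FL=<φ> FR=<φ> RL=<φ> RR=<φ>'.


duty β = stance ticks per leg = 15
FL: stance ticks = 15; W→S at t=8 → φ=16
FR: stance ticks = 15; W→S at t=23 → φ=1
RL: stance ticks = 15; W→S at t=2 → φ=22
RR: stance ticks = 15; W→S at t=6 → φ=18

duty=15 offsets: FL=16 FR=1 RL=22 RR=18


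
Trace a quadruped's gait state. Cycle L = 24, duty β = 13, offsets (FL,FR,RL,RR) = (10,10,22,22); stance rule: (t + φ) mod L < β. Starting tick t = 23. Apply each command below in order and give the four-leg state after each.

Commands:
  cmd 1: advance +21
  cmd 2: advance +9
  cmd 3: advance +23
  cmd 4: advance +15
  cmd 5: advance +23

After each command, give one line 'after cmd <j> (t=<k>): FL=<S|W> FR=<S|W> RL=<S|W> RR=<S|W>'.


start t=23: FL=S FR=S RL=W RR=W
cmd 1: advance +21 → t=44, phase=(6,6,18,18) → FL=S FR=S RL=W RR=W
cmd 2: advance +9 → t=53, phase=(15,15,3,3) → FL=W FR=W RL=S RR=S
cmd 3: advance +23 → t=76, phase=(14,14,2,2) → FL=W FR=W RL=S RR=S
cmd 4: advance +15 → t=91, phase=(5,5,17,17) → FL=S FR=S RL=W RR=W
cmd 5: advance +23 → t=114, phase=(4,4,16,16) → FL=S FR=S RL=W RR=W

after cmd 1 (t=44): FL=S FR=S RL=W RR=W
after cmd 2 (t=53): FL=W FR=W RL=S RR=S
after cmd 3 (t=76): FL=W FR=W RL=S RR=S
after cmd 4 (t=91): FL=S FR=S RL=W RR=W
after cmd 5 (t=114): FL=S FR=S RL=W RR=W


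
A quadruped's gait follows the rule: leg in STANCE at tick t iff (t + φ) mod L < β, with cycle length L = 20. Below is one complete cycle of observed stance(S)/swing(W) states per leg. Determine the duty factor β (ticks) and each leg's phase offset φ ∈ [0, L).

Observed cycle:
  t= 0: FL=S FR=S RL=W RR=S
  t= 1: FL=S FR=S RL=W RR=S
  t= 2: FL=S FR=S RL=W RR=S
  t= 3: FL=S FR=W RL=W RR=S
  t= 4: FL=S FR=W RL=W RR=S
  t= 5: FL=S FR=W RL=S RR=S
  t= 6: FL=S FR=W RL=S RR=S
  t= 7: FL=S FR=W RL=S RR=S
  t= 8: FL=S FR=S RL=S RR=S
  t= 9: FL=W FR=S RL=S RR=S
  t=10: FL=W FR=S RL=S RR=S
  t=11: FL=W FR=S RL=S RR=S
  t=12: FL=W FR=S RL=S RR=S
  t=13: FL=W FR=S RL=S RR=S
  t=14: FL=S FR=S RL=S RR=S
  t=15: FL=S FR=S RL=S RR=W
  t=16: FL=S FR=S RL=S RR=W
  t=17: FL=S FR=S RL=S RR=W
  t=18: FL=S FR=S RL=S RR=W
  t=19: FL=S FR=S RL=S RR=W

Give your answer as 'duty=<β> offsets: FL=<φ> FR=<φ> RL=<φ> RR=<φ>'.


duty=15 offsets: FL=6 FR=12 RL=15 RR=0

duty β = stance ticks per leg = 15
FL: stance ticks = 15; W→S at t=14 → φ=6
FR: stance ticks = 15; W→S at t=8 → φ=12
RL: stance ticks = 15; W→S at t=5 → φ=15
RR: stance ticks = 15; W→S at t=0 → φ=0


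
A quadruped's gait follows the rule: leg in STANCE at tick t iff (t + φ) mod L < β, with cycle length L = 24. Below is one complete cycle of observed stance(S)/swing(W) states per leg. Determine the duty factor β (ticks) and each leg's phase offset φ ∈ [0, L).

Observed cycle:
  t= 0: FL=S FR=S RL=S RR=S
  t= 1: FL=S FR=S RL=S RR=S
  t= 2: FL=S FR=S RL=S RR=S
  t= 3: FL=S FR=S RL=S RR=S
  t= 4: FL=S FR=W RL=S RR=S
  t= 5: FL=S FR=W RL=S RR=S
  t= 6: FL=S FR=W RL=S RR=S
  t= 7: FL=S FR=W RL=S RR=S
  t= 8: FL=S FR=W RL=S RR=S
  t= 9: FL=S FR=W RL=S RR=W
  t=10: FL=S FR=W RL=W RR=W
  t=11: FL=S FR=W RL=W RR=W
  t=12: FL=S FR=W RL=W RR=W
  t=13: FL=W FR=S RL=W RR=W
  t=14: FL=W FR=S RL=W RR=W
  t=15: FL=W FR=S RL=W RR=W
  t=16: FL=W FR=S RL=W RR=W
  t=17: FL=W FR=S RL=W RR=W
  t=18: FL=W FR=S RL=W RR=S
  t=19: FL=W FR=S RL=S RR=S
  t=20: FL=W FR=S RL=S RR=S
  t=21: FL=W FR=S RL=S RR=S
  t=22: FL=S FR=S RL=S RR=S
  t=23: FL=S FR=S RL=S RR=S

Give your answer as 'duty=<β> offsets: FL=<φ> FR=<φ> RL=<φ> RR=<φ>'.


duty β = stance ticks per leg = 15
FL: stance ticks = 15; W→S at t=22 → φ=2
FR: stance ticks = 15; W→S at t=13 → φ=11
RL: stance ticks = 15; W→S at t=19 → φ=5
RR: stance ticks = 15; W→S at t=18 → φ=6

duty=15 offsets: FL=2 FR=11 RL=5 RR=6


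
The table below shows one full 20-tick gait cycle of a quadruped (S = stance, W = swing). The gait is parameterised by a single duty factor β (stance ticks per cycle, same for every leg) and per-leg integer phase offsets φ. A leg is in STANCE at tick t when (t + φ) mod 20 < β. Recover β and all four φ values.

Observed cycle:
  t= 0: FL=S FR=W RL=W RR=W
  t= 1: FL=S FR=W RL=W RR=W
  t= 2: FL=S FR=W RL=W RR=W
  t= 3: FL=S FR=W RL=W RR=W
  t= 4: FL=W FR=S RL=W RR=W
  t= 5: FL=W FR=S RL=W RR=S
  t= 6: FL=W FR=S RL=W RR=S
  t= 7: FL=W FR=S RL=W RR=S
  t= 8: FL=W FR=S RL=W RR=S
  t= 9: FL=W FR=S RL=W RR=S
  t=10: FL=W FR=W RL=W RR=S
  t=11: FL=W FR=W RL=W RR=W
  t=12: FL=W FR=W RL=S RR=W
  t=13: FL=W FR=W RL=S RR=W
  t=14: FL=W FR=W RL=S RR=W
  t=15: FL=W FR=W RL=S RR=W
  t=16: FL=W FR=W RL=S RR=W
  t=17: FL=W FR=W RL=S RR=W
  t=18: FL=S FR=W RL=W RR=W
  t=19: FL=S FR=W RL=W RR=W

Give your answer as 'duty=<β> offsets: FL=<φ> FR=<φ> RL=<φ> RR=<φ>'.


duty=6 offsets: FL=2 FR=16 RL=8 RR=15

duty β = stance ticks per leg = 6
FL: stance ticks = 6; W→S at t=18 → φ=2
FR: stance ticks = 6; W→S at t=4 → φ=16
RL: stance ticks = 6; W→S at t=12 → φ=8
RR: stance ticks = 6; W→S at t=5 → φ=15


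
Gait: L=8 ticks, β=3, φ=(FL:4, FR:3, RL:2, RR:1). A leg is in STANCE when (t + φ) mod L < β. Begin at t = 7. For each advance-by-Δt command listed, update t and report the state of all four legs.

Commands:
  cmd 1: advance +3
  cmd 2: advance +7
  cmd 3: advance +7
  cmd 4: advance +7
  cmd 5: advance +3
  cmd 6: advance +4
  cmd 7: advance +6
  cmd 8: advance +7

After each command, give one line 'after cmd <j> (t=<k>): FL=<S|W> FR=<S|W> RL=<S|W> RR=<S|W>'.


after cmd 1 (t=10): FL=W FR=W RL=W RR=W
after cmd 2 (t=17): FL=W FR=W RL=W RR=S
after cmd 3 (t=24): FL=W FR=W RL=S RR=S
after cmd 4 (t=31): FL=W FR=S RL=S RR=S
after cmd 5 (t=34): FL=W FR=W RL=W RR=W
after cmd 6 (t=38): FL=S FR=S RL=S RR=W
after cmd 7 (t=44): FL=S FR=W RL=W RR=W
after cmd 8 (t=51): FL=W FR=W RL=W RR=W

start t=7: FL=W FR=S RL=S RR=S
cmd 1: advance +3 → t=10, phase=(6,5,4,3) → FL=W FR=W RL=W RR=W
cmd 2: advance +7 → t=17, phase=(5,4,3,2) → FL=W FR=W RL=W RR=S
cmd 3: advance +7 → t=24, phase=(4,3,2,1) → FL=W FR=W RL=S RR=S
cmd 4: advance +7 → t=31, phase=(3,2,1,0) → FL=W FR=S RL=S RR=S
cmd 5: advance +3 → t=34, phase=(6,5,4,3) → FL=W FR=W RL=W RR=W
cmd 6: advance +4 → t=38, phase=(2,1,0,7) → FL=S FR=S RL=S RR=W
cmd 7: advance +6 → t=44, phase=(0,7,6,5) → FL=S FR=W RL=W RR=W
cmd 8: advance +7 → t=51, phase=(7,6,5,4) → FL=W FR=W RL=W RR=W


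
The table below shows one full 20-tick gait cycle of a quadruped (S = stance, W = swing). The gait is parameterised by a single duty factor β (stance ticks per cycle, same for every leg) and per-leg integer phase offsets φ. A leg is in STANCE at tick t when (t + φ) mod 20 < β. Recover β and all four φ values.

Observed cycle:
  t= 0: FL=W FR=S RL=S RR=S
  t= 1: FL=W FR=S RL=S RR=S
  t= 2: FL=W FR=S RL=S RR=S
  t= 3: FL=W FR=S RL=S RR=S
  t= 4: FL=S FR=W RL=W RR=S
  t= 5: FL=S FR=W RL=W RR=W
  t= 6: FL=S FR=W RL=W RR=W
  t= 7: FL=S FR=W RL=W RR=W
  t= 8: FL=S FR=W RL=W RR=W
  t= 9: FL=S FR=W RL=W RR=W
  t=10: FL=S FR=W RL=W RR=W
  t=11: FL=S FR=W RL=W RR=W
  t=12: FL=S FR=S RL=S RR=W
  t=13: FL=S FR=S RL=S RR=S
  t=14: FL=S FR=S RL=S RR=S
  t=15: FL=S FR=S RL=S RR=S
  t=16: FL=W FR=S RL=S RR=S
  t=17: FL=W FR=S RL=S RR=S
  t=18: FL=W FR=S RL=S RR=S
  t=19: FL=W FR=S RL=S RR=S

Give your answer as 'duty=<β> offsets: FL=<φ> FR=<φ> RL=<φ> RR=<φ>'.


duty=12 offsets: FL=16 FR=8 RL=8 RR=7

duty β = stance ticks per leg = 12
FL: stance ticks = 12; W→S at t=4 → φ=16
FR: stance ticks = 12; W→S at t=12 → φ=8
RL: stance ticks = 12; W→S at t=12 → φ=8
RR: stance ticks = 12; W→S at t=13 → φ=7


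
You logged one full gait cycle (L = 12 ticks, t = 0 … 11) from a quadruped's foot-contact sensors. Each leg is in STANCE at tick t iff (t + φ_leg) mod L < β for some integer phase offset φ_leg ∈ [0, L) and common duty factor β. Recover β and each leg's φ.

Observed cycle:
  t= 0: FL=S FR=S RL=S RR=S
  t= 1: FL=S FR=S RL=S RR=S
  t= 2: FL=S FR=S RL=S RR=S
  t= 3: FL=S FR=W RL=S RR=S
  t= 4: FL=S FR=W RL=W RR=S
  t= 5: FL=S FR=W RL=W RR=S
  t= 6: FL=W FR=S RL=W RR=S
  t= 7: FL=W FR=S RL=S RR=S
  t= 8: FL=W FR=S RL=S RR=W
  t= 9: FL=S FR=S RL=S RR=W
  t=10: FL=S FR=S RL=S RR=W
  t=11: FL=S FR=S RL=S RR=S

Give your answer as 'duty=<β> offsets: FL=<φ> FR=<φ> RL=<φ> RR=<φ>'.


duty=9 offsets: FL=3 FR=6 RL=5 RR=1

duty β = stance ticks per leg = 9
FL: stance ticks = 9; W→S at t=9 → φ=3
FR: stance ticks = 9; W→S at t=6 → φ=6
RL: stance ticks = 9; W→S at t=7 → φ=5
RR: stance ticks = 9; W→S at t=11 → φ=1


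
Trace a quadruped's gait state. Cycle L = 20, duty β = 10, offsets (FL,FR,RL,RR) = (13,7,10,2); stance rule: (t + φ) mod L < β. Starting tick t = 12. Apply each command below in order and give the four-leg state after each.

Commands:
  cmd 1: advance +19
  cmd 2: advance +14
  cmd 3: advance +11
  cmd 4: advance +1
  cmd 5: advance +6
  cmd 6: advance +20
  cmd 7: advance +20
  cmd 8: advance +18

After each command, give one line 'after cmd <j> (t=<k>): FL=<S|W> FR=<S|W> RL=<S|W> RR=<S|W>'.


start t=12: FL=S FR=W RL=S RR=W
cmd 1: advance +19 → t=31, phase=(4,18,1,13) → FL=S FR=W RL=S RR=W
cmd 2: advance +14 → t=45, phase=(18,12,15,7) → FL=W FR=W RL=W RR=S
cmd 3: advance +11 → t=56, phase=(9,3,6,18) → FL=S FR=S RL=S RR=W
cmd 4: advance +1 → t=57, phase=(10,4,7,19) → FL=W FR=S RL=S RR=W
cmd 5: advance +6 → t=63, phase=(16,10,13,5) → FL=W FR=W RL=W RR=S
cmd 6: advance +20 → t=83, phase=(16,10,13,5) → FL=W FR=W RL=W RR=S
cmd 7: advance +20 → t=103, phase=(16,10,13,5) → FL=W FR=W RL=W RR=S
cmd 8: advance +18 → t=121, phase=(14,8,11,3) → FL=W FR=S RL=W RR=S

after cmd 1 (t=31): FL=S FR=W RL=S RR=W
after cmd 2 (t=45): FL=W FR=W RL=W RR=S
after cmd 3 (t=56): FL=S FR=S RL=S RR=W
after cmd 4 (t=57): FL=W FR=S RL=S RR=W
after cmd 5 (t=63): FL=W FR=W RL=W RR=S
after cmd 6 (t=83): FL=W FR=W RL=W RR=S
after cmd 7 (t=103): FL=W FR=W RL=W RR=S
after cmd 8 (t=121): FL=W FR=S RL=W RR=S


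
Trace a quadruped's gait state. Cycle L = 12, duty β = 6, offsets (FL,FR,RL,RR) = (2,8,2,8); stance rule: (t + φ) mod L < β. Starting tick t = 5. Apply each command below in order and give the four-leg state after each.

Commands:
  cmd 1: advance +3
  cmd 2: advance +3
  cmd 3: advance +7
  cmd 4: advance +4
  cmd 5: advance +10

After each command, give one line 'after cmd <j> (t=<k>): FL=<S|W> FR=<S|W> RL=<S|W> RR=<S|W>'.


after cmd 1 (t=8): FL=W FR=S RL=W RR=S
after cmd 2 (t=11): FL=S FR=W RL=S RR=W
after cmd 3 (t=18): FL=W FR=S RL=W RR=S
after cmd 4 (t=22): FL=S FR=W RL=S RR=W
after cmd 5 (t=32): FL=W FR=S RL=W RR=S

start t=5: FL=W FR=S RL=W RR=S
cmd 1: advance +3 → t=8, phase=(10,4,10,4) → FL=W FR=S RL=W RR=S
cmd 2: advance +3 → t=11, phase=(1,7,1,7) → FL=S FR=W RL=S RR=W
cmd 3: advance +7 → t=18, phase=(8,2,8,2) → FL=W FR=S RL=W RR=S
cmd 4: advance +4 → t=22, phase=(0,6,0,6) → FL=S FR=W RL=S RR=W
cmd 5: advance +10 → t=32, phase=(10,4,10,4) → FL=W FR=S RL=W RR=S


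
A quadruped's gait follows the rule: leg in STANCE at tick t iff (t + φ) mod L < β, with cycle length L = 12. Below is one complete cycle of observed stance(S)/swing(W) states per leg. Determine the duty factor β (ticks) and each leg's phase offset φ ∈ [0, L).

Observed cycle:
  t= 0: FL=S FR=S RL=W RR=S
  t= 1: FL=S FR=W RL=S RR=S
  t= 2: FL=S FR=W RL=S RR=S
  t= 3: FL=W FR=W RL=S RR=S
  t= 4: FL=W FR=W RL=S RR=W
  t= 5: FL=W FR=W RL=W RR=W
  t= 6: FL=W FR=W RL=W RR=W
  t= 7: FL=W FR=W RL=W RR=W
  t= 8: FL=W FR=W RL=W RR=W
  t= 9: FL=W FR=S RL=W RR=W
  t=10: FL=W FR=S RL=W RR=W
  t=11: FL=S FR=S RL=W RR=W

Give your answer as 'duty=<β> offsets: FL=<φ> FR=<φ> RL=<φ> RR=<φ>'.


duty=4 offsets: FL=1 FR=3 RL=11 RR=0

duty β = stance ticks per leg = 4
FL: stance ticks = 4; W→S at t=11 → φ=1
FR: stance ticks = 4; W→S at t=9 → φ=3
RL: stance ticks = 4; W→S at t=1 → φ=11
RR: stance ticks = 4; W→S at t=0 → φ=0


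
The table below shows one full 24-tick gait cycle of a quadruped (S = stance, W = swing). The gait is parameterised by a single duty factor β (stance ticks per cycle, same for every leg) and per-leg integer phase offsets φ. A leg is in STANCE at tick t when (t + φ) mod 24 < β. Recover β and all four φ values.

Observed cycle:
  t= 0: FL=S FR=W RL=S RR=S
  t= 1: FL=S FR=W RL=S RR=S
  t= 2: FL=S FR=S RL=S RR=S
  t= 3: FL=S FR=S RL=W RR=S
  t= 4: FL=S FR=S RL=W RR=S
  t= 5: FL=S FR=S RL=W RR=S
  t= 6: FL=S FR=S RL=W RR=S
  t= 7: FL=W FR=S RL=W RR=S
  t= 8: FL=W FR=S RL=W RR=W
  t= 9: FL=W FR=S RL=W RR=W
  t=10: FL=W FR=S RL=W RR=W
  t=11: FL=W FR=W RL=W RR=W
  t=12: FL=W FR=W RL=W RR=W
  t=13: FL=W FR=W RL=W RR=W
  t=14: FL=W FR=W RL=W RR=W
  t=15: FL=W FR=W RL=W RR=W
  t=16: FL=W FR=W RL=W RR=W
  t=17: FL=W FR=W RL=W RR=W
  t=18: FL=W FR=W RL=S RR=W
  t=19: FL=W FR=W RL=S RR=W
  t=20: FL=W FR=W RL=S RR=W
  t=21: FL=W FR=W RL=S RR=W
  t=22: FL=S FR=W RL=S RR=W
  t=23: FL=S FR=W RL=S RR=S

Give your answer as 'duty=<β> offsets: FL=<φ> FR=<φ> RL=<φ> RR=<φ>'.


duty β = stance ticks per leg = 9
FL: stance ticks = 9; W→S at t=22 → φ=2
FR: stance ticks = 9; W→S at t=2 → φ=22
RL: stance ticks = 9; W→S at t=18 → φ=6
RR: stance ticks = 9; W→S at t=23 → φ=1

duty=9 offsets: FL=2 FR=22 RL=6 RR=1


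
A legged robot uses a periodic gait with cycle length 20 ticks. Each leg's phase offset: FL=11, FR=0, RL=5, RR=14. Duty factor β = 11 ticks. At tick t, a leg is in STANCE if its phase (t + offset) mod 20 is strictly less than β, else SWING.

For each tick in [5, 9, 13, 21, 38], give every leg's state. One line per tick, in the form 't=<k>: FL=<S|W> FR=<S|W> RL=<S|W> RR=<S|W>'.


t=5: FL=W FR=S RL=S RR=W
t=9: FL=S FR=S RL=W RR=S
t=13: FL=S FR=W RL=W RR=S
t=21: FL=W FR=S RL=S RR=W
t=38: FL=S FR=W RL=S RR=W

t=5: phase=(16,5,10,19) vs β=11 → FL=W FR=S RL=S RR=W
t=9: phase=(0,9,14,3) vs β=11 → FL=S FR=S RL=W RR=S
t=13: phase=(4,13,18,7) vs β=11 → FL=S FR=W RL=W RR=S
t=21: phase=(12,1,6,15) vs β=11 → FL=W FR=S RL=S RR=W
t=38: phase=(9,18,3,12) vs β=11 → FL=S FR=W RL=S RR=W


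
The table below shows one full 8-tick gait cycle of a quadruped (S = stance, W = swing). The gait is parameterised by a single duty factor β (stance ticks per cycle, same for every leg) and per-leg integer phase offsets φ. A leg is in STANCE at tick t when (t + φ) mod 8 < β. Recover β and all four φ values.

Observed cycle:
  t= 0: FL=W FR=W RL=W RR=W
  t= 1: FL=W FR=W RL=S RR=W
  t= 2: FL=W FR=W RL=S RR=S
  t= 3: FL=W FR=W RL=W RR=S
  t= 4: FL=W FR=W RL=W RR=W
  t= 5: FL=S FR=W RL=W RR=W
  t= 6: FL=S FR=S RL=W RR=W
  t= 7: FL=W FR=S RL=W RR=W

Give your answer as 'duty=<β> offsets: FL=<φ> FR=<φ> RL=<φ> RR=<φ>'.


duty=2 offsets: FL=3 FR=2 RL=7 RR=6

duty β = stance ticks per leg = 2
FL: stance ticks = 2; W→S at t=5 → φ=3
FR: stance ticks = 2; W→S at t=6 → φ=2
RL: stance ticks = 2; W→S at t=1 → φ=7
RR: stance ticks = 2; W→S at t=2 → φ=6


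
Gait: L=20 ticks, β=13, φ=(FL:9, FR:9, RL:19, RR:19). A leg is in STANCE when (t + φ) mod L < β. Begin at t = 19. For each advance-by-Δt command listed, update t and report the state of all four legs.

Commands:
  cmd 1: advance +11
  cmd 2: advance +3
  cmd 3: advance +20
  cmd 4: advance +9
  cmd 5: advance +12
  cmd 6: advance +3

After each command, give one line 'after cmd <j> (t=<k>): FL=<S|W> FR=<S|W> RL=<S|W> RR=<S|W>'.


start t=19: FL=S FR=S RL=W RR=W
cmd 1: advance +11 → t=30, phase=(19,19,9,9) → FL=W FR=W RL=S RR=S
cmd 2: advance +3 → t=33, phase=(2,2,12,12) → FL=S FR=S RL=S RR=S
cmd 3: advance +20 → t=53, phase=(2,2,12,12) → FL=S FR=S RL=S RR=S
cmd 4: advance +9 → t=62, phase=(11,11,1,1) → FL=S FR=S RL=S RR=S
cmd 5: advance +12 → t=74, phase=(3,3,13,13) → FL=S FR=S RL=W RR=W
cmd 6: advance +3 → t=77, phase=(6,6,16,16) → FL=S FR=S RL=W RR=W

after cmd 1 (t=30): FL=W FR=W RL=S RR=S
after cmd 2 (t=33): FL=S FR=S RL=S RR=S
after cmd 3 (t=53): FL=S FR=S RL=S RR=S
after cmd 4 (t=62): FL=S FR=S RL=S RR=S
after cmd 5 (t=74): FL=S FR=S RL=W RR=W
after cmd 6 (t=77): FL=S FR=S RL=W RR=W
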